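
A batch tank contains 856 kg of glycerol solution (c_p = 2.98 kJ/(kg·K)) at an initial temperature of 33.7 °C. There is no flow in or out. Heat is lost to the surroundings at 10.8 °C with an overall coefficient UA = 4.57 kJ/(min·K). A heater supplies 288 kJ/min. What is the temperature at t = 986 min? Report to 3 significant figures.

Heat balance on the well-mixed liquid: M c_p dT/dt = −UA(T − T_amb) + Q̇.
dT/dt = (T_ss − T)/τ with T_ss = T_amb + Q̇/UA = 10.8 + 288/4.57 = 73.820 °C, τ = M c_p/UA = 856·2.98/4.57 = 558.18 min.
Integrating: T(t) = T_ss + (T₀ − T_ss) e^(−t/τ).
T(986) = 73.820 + (-40.120)·0.17094 = 66.962 °C.

67.0 °C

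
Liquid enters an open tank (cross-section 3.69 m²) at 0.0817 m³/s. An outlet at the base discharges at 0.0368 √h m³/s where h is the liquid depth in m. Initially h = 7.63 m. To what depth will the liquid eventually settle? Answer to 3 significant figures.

4.93 m

A dh/dt = Q_in − 0.0368 √h. Steady state requires inflow = outflow:
Q_in = 0.0368 √h_ss ⇒ √h_ss = 0.0817/0.0368 = 2.2201.
h_ss = 2.2201² = 4.9289 m. (Since h₀ = 7.63 m > h_ss, the level will fall toward this value.)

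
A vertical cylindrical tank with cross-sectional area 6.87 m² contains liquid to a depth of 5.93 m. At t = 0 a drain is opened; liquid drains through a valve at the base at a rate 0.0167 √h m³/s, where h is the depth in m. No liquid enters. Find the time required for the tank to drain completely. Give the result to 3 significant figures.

A dh/dt = −Q_out = −0.0167 √h.
This is separable: 2 d(√h)/dt = −0.0167/A, so √h = √h₀ − (0.0167/(2A)) t.
Tank is empty when √h = 0: t_empty = 2A√h₀/0.0167.
t_empty = 2·6.87·√5.93/0.0167 = 13.740·2.4352/0.0167 = 2003.5 s.

2000 s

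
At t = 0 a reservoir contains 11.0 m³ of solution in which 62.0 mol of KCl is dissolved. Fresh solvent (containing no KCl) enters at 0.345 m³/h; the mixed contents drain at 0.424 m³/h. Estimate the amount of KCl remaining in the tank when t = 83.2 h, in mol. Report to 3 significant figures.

0.469 mol

Let m(t) be the amount of KCl. Volume: V(t) = V₀ + (Q_in − Q_out) t = 11.0 − 0.079000 t; V(83.2) = 4.4272 m³.
Species balance (pure solvent in): dm/dt = −Q_out · m/V(t).
Separate: dm/m = −Q_out dt/V(t) ⇒ ln(m/m₀) = −(Q_out/(Q_in−Q_out)) ln(V/V₀).
m = m₀ (V₀/V)^(Q_out/(Q_in−Q_out)) = 62.0 × (11.0/4.4272)^(-5.3671) = 0.46879 mol.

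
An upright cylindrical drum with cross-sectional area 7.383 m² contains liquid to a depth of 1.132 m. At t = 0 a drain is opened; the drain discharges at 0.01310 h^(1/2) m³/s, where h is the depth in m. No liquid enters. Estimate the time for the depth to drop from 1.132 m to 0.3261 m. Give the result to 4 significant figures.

With no inflow, A dh/dt = −0.01310 √h.
This is separable: 2 d(√h)/dt = −0.01310/A, so √h = √h₀ − (0.01310/(2A)) t.
t = 2A(√h₀ − √h)/0.01310 = 2·7.383·(√1.132 − √0.3261)/0.01310
  = 14.7660 × (1.06395 − 0.571052) / 0.01310 = 555.588 s.

555.6 s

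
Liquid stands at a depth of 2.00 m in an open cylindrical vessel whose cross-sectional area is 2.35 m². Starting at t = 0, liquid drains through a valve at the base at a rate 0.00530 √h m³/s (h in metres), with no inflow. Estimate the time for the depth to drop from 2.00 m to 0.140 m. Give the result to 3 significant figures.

922 s

With no inflow, A dh/dt = −0.00530 √h.
∫ h^(−1/2) dh = −(0.00530/A) ∫ dt, giving 2√h = 2√h₀ − (0.00530/A) t.
t = 2A(√h₀ − √h)/0.00530 = 2·2.35·(√2.00 − √0.140)/0.00530
  = 4.7000 × (1.4142 − 0.37417) / 0.00530 = 922.31 s.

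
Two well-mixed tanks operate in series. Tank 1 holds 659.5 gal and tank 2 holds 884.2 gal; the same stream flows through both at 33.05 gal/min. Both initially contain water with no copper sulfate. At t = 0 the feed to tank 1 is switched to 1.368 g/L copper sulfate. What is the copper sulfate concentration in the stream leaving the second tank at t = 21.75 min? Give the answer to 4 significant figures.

0.3304 g/L

Time constants: τᵢ = Vᵢ/Q for each well-mixed tank.
τ₁ = 659.5/33.05 = 19.9546 min; τ₂ = 884.2/33.05 = 26.7534 min.
Tank 1: C₁ = C_in(1 − e^(−t/τ₁)). Tank 2 (τ₁ ≠ τ₂): C₂ = C_in[1 − (τ₁ e^(−t/τ₁) − τ₂ e^(−t/τ₂))/(τ₁ − τ₂)].
At t = 21.75: e^(−t/τ₁) = 0.336225, e^(−t/τ₂) = 0.443534.
C₂ = 1.368·[1 − (19.9546·0.336225 − 26.7534·0.443534)/(-6.79879)] = 1.368·0.241512 = 0.330389 g/L.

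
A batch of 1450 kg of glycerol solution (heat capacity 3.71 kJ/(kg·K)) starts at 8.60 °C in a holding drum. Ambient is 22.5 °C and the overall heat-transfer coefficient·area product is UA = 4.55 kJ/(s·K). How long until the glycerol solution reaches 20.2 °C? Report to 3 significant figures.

2130 s

Heat balance on the well-mixed liquid: M c_p dT/dt = −UA(T − T_amb).
τ = M c_p/UA = 1182.3 s; T_ss = T_amb = 22.500 °C.
T(t) = T_ss + (T₀ − T_ss)e^(−t/τ); set T = 20.2:
t = −τ ln[(T − T_ss)/(T₀ − T_ss)] = −1182.3 · ln(0.16547) = 2126.9 s.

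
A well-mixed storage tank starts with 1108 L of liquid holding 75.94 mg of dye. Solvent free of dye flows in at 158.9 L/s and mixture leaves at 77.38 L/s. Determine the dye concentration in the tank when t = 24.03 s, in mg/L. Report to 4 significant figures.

0.009420 mg/L

Let m(t) be the amount of dye. Volume: V(t) = V₀ + (Q_in − Q_out) t = 1108 + 81.5200 t; V(24.03) = 3066.93 L.
No dye enters, so dm/dt = −Q_out · (m/V).
Separate: dm/m = −Q_out dt/V(t) ⇒ ln(m/m₀) = −(Q_out/(Q_in−Q_out)) ln(V/V₀).
m = m₀ (V₀/V)^(Q_out/(Q_in−Q_out)) = 75.94 × (1108/3066.93)^(0.949215) = 28.8910 mg.
C = m/V = 28.8910/3066.93 = 0.00942018 mg/L.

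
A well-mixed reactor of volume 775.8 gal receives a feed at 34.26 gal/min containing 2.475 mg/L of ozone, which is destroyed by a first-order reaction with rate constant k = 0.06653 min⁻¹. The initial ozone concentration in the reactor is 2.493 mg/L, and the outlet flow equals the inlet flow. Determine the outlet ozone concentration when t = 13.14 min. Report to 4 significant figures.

1.339 mg/L

Accumulation = in − out − consumed: V dC/dt = Q C_in − Q C − k V C.
This is linear with rate a = Q/V + k = 0.110691 min⁻¹.
C_ss = Q C_in/(Q + kV) = 0.987418 mg/L; C(t) = C_ss + (C₀ − C_ss) e^(−a t).
C(13.14) = 0.987418 + (1.50558)·e^(−0.110691·13.14) = 0.987418 + (1.50558)·0.233522 = 1.33900 mg/L.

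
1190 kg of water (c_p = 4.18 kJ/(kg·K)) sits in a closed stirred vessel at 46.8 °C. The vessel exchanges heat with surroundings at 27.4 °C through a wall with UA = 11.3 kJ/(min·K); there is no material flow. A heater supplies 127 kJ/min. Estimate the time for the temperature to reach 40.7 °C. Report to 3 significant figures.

606 min

M c_p dT/dt = −UA(T − T_amb) + Q̇.
τ = M c_p/UA = 440.19 min; T_ss = T_amb + Q̇/UA = 27.4 + 127/11.3 = 38.639 °C.
T(t) = T_ss + (T₀ − T_ss)e^(−t/τ); set T = 40.7:
t = −τ ln[(T − T_ss)/(T₀ − T_ss)] = −440.19 · ln(0.25255) = 605.78 min.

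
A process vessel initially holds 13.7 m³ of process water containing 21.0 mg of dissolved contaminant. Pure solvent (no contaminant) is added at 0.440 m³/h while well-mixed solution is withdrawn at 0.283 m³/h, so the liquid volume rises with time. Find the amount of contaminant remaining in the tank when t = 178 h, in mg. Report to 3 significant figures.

Let m(t) be the amount of contaminant. Volume: V(t) = V₀ + (Q_in − Q_out) t = 13.7 + 0.15700 t; V(178) = 41.646 m³.
Solute balance: dm/dt = 0 − Q_out C = −Q_out m/V(t).
Separate: dm/m = −Q_out dt/V(t) ⇒ ln(m/m₀) = −(Q_out/(Q_in−Q_out)) ln(V/V₀).
m = m₀ (V₀/V)^(Q_out/(Q_in−Q_out)) = 21.0 × (13.7/41.646)^(1.8025) = 2.8304 mg.

2.83 mg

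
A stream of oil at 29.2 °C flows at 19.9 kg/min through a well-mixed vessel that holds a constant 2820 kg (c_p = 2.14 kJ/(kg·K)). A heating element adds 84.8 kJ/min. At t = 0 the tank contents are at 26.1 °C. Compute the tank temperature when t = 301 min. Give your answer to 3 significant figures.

30.6 °C

M c_p dT/dt = ṁ c_p (T_in − T) + Q̇.
τ = M/ṁ = 141.71 min; T_ss = T_in + Q̇/(ṁ c_p) = 29.2 + 84.8/(19.9·2.14) = 31.191 °C.
T approaches T_ss exponentially: T(t) = T_ss + (T₀ − T_ss) e^(−t/τ).
T(301) = 31.191 + (-5.0913)·e^(−301/141.71) = 31.191 + (-5.0913)·0.11954 = 30.583 °C.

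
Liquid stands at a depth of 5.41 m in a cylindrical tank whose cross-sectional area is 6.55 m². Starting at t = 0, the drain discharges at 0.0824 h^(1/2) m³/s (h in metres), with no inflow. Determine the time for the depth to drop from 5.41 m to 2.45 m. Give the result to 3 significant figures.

Mass balance (ρ constant): A dh/dt = −0.0824 √h.
This is separable: 2 d(√h)/dt = −0.0824/A, so √h = √h₀ − (0.0824/(2A)) t.
t = 2A(√h₀ − √h)/0.0824 = 2·6.55·(√5.41 − √2.45)/0.0824
  = 13.100 × (2.3259 − 1.5652) / 0.0824 = 120.94 s.

121 s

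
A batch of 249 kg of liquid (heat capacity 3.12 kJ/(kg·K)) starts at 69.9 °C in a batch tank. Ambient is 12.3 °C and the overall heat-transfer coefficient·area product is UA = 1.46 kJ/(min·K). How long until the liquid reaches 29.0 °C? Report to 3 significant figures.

659 min

M c_p dT/dt = −UA(T − T_amb).
τ = M c_p/UA = 532.11 min; T_ss = T_amb = 12.300 °C.
T(t) = T_ss + (T₀ − T_ss)e^(−t/τ); set T = 29.0:
t = −τ ln[(T − T_ss)/(T₀ − T_ss)] = −532.11 · ln(0.28993) = 658.81 min.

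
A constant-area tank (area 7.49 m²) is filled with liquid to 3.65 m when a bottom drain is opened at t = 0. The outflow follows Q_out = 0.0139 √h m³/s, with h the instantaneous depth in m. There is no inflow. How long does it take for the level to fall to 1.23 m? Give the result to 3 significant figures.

With no inflow, A dh/dt = −0.0139 √h.
Separate and integrate: 2(√h − √h₀) = −(0.0139/A) t.
t = 2A(√h₀ − √h)/0.0139 = 2·7.49·(√3.65 − √1.23)/0.0139
  = 14.980 × (1.9105 − 1.1091) / 0.0139 = 863.71 s.

864 s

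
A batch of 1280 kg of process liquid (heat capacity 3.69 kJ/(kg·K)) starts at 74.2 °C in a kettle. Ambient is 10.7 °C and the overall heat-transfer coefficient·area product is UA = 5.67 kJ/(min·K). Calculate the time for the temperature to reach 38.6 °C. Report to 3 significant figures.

M c_p dT/dt = −UA(T − T_amb).
τ = M c_p/UA = 833.02 min; T_ss = T_amb = 10.700 °C.
T(t) = T_ss + (T₀ − T_ss)e^(−t/τ); set T = 38.6:
t = −τ ln[(T − T_ss)/(T₀ − T_ss)] = −833.02 · ln(0.43937) = 685.08 min.

685 min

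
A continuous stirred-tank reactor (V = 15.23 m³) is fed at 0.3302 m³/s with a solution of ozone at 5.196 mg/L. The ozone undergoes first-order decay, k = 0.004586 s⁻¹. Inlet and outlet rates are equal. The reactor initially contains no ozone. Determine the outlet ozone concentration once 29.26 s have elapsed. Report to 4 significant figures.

Species balance: V dC/dt = Q C_in − Q C − k V C.
dC/dt = (Q/V) C_in − (Q/V + k) C; effective rate a = Q/V + k = 0.0216809 + 0.004586 = 0.0262669 s⁻¹.
C_ss = Q C_in/(Q + kV) = 4.28882 mg/L; C(t) = C_ss + (C₀ − C_ss) e^(−a t).
C(29.26) = 4.28882 + (-4.28882)·e^(−0.0262669·29.26) = 4.28882 + (-4.28882)·0.463676 = 2.30020 mg/L.

2.300 mg/L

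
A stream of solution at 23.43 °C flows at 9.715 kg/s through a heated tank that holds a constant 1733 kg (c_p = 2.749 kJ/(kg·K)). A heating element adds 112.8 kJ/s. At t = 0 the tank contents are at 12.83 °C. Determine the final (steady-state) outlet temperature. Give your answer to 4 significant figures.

27.65 °C

Energy balance: M c_p dT/dt = ṁ c_p (T_in − T) + 112.8.
At steady state dT/dt = 0 ⇒ T_ss = T_in + Q̇/(ṁ c_p) = 23.43 + 112.8/(9.715·2.749) = 27.6537 °C.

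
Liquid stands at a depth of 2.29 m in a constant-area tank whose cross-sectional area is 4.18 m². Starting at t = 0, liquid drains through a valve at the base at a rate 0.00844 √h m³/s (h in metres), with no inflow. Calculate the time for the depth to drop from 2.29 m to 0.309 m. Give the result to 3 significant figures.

A dh/dt = −Q_out = −0.00844 √h.
This is separable: 2 d(√h)/dt = −0.00844/A, so √h = √h₀ − (0.00844/(2A)) t.
t = 2A(√h₀ − √h)/0.00844 = 2·4.18·(√2.29 − √0.309)/0.00844
  = 8.3600 × (1.5133 − 0.55588) / 0.00844 = 948.32 s.

948 s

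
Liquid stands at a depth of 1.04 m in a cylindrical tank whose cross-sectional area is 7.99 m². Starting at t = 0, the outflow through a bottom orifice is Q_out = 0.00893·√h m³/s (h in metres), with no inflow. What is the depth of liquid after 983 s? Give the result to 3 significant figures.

0.221 m

Unsteady balance on liquid volume: A dh/dt = −0.00893 √h.
This is separable: 2 d(√h)/dt = −0.00893/A, so √h = √h₀ − (0.00893/(2A)) t.
√h = √1.04 − 0.00893·983/(2·7.99) = 1.0198 − 0.54932 = 0.47048.
h = 0.47048² = 0.22135 m.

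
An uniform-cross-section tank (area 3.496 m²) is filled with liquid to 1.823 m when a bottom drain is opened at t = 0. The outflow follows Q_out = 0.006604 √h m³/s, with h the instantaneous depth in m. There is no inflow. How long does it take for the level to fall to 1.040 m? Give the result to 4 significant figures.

Accumulation of liquid (constant cross-section A): A dh/dt = −0.006604 √h.
∫ h^(−1/2) dh = −(0.006604/A) ∫ dt, giving 2√h = 2√h₀ − (0.006604/A) t.
t = 2A(√h₀ − √h)/0.006604 = 2·3.496·(√1.823 − √1.040)/0.006604
  = 6.99200 × (1.35019 − 1.01980) / 0.006604 = 349.792 s.

349.8 s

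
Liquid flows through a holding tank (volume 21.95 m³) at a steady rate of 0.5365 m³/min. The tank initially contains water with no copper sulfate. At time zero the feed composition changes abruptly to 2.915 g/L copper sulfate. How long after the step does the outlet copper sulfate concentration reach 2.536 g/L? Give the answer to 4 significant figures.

83.47 min

Species balance: V dC/dt = Q(C_in − C) ⇒ τ = V/Q = 40.9133 min.
C(t) = C_in + (C₀ − C_in) e^(−t/τ). Set C = 2.536 and solve for t:
e^(−t/τ) = (C − C_in)/(C₀ − C_in) = (2.536 − 2.915)/(0 − 2.915) = 0.130017
t = −τ ln(…) = 40.9133 × 2.04009 = 83.4668 min.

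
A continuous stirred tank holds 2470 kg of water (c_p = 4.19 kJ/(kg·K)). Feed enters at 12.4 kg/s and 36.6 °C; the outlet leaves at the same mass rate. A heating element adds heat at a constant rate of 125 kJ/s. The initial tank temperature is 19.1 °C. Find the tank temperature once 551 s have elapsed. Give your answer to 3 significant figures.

37.8 °C

M c_p dT/dt = ṁ c_p (T_in − T) + Q̇.
Rearrange: dT/dt = (T_ss − T)/τ with τ = M/ṁ = 199.19 s and T_ss = T_in + Q̇/(ṁ c_p) = 39.006 °C.
Integrating: T(t) = T_ss + (T₀ − T_ss) e^(−t/τ).
T(551) = 39.006 + (-19.906)·e^(−551/199.19) = 39.006 + (-19.906)·0.062903 = 37.754 °C.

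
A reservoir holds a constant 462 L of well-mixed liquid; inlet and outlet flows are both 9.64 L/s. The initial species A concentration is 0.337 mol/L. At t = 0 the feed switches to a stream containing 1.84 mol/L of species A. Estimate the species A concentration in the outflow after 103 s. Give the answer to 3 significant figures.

Mass balance on the solute (V constant): V dC/dt = Q(C_in − C).
Rewrite as dC/dt + C/τ = C_in/τ, τ = V/Q = 47.925 s.
Solution: C(t) = C_in + (C₀ − C_in) e^(−t/τ).
C(103) = 1.84 + (0.337 − 1.84)·e^(−103/47.925) = 1.84 + (-1.5030)·0.11658 = 1.6648 mol/L.

1.66 mol/L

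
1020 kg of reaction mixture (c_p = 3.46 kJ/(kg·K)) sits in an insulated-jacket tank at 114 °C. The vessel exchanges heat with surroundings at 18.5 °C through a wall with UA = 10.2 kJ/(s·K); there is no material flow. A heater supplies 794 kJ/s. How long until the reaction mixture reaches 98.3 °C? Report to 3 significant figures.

761 s

Lumped-capacitance energy balance: M c_p dT/dt = UA(T_amb − T) + Q̇.
τ = M c_p/UA = 346.00 s; T_ss = T_amb + Q̇/UA = 18.5 + 794/10.2 = 96.343 °C.
T(t) = T_ss + (T₀ − T_ss)e^(−t/τ); set T = 98.3:
t = −τ ln[(T − T_ss)/(T₀ − T_ss)] = −346.00 · ln(0.11083) = 761.12 s.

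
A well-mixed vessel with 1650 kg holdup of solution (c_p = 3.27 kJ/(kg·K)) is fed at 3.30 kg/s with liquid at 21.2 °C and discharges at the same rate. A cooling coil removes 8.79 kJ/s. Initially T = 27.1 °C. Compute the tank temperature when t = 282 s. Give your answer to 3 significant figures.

M c_p dT/dt = ṁ c_p (T_in − T) − Q̇.
Rearrange: dT/dt = (T_ss − T)/τ with τ = M/ṁ = 500.00 s and T_ss = T_in − Q̇/(ṁ c_p) = 20.385 °C.
This is linear first-order; T(t) = T_ss + (T₀ − T_ss) e^(−t/τ).
T(282) = 20.385 + (6.7146)·e^(−282/500.00) = 20.385 + (6.7146)·0.56893 = 24.206 °C.

24.2 °C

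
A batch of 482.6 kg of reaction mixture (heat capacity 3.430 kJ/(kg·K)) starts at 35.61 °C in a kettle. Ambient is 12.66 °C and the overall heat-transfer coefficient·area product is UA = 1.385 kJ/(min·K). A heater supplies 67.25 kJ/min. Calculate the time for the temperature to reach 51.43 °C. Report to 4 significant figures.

1150 min

M c_p dT/dt = −UA(T − T_amb) + Q̇.
τ = M c_p/UA = 1195.18 min; T_ss = T_amb + Q̇/UA = 12.66 + 67.25/1.385 = 61.2160 °C.
T(t) = T_ss + (T₀ − T_ss)e^(−t/τ); set T = 51.43:
t = −τ ln[(T − T_ss)/(T₀ − T_ss)] = −1195.18 · ln(0.382175) = 1149.61 min.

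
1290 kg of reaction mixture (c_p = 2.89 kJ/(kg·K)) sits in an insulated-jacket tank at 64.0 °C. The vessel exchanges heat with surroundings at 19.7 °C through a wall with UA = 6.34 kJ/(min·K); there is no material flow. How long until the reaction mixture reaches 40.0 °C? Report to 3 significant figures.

Energy balance: M c_p dT/dt = −UA(T − T_amb).
τ = M c_p/UA = 588.03 min; T_ss = T_amb = 19.700 °C.
T(t) = T_ss + (T₀ − T_ss)e^(−t/τ); set T = 40.0:
t = −τ ln[(T − T_ss)/(T₀ − T_ss)] = −588.03 · ln(0.45824) = 458.88 min.

459 min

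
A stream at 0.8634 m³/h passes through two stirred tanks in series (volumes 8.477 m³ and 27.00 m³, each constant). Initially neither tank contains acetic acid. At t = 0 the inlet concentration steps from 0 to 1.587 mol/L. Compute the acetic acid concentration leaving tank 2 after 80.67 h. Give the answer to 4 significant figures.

Time constants: τᵢ = Vᵢ/Q for each well-mixed tank.
τ₁ = 8.477/0.8634 = 9.81816 h; τ₂ = 27.00/0.8634 = 31.2717 h.
Solving the cascade with C₁(0)=C₂(0)=0 gives C₂(t) = C_in[1 − (τ₁ e^(−t/τ₁) − τ₂ e^(−t/τ₂))/(τ₁ − τ₂)].
At t = 80.67: e^(−t/τ₁) = 0.000270184, e^(−t/τ₂) = 0.0758007.
C₂ = 1.587·[1 − (9.81816·0.000270184 − 31.2717·0.0758007)/(-21.4536)] = 1.587·0.889633 = 1.41185 mol/L.

1.412 mol/L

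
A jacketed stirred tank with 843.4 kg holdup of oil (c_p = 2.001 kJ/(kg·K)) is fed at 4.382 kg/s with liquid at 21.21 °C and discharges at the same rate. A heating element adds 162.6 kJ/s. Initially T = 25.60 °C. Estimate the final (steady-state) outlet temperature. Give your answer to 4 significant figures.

Heat balance on the well-mixed liquid: M c_p dT/dt = ṁ c_p (T_in − T) + 162.6.
At steady state dT/dt = 0 ⇒ T_ss = T_in + Q̇/(ṁ c_p) = 21.21 + 162.6/(4.382·2.001) = 39.7539 °C.

39.75 °C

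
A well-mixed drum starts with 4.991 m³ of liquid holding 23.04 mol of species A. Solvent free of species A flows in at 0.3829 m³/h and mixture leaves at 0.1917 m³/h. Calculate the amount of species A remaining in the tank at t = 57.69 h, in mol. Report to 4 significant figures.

Let m(t) be the amount of species A. Volume: V(t) = V₀ + (Q_in − Q_out) t = 4.991 + 0.191200 t; V(57.69) = 16.0213 m³.
Species balance (pure solvent in): dm/dt = −Q_out · m/V(t).
Separate: dm/m = −Q_out dt/V(t) ⇒ ln(m/m₀) = −(Q_out/(Q_in−Q_out)) ln(V/V₀).
m = m₀ (V₀/V)^(Q_out/(Q_in−Q_out)) = 23.04 × (4.991/16.0213)^(1.00262) = 7.15562 mol.

7.156 mol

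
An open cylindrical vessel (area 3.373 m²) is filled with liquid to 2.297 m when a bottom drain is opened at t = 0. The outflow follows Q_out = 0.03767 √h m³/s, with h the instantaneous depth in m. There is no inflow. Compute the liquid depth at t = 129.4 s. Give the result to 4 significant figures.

0.6289 m

A dh/dt = −Q_out = −0.03767 √h.
Separate and integrate: 2(√h − √h₀) = −(0.03767/A) t.
√h = √2.297 − 0.03767·129.4/(2·3.373) = 1.51559 − 0.722576 = 0.793010.
h = 0.793010² = 0.628864 m.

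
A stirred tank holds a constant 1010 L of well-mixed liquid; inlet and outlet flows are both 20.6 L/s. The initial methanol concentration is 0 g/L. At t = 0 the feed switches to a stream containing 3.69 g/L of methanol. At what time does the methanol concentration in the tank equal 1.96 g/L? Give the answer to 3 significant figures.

37.1 s

Species balance: V dC/dt = Q(C_in − C) ⇒ τ = V/Q = 49.029 s.
C(t) = C_in + (C₀ − C_in) e^(−t/τ). Set C = 1.96 and solve for t:
e^(−t/τ) = (C − C_in)/(C₀ − C_in) = (1.96 − 3.69)/(0 − 3.69) = 0.46883
t = −τ ln(…) = 49.029 × 0.75751 = 37.140 s.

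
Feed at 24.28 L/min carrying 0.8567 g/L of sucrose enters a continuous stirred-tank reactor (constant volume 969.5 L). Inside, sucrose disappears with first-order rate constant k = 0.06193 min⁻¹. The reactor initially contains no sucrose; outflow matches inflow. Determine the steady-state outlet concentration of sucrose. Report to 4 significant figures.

Species balance: V dC/dt = Q C_in − Q C − k V C.
At steady state: 0 = Q C_in − (Q + kV) C_ss, so C_ss = Q C_in/(Q + kV).
C_ss = 24.28·0.8567/(24.28 + 0.06193·969.5) = 20.8007/84.3211 = 0.246684 g/L.

0.2467 g/L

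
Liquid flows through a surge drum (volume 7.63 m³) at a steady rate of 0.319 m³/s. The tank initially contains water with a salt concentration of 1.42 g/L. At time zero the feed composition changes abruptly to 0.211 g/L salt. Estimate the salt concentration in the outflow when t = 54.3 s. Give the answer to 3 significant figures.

Species balance on the tank: V dC/dt = Q(C_in − C).
Time constant τ = V/Q = 7.63/0.319 = 23.918 s.
This is linear first-order; C(t) = C_in + (C₀ − C_in) e^(−t/τ).
C(54.3) = 0.211 + (1.42 − 0.211)·e^(−54.3/23.918) = 0.211 + (1.2090)·0.10329 = 0.33588 g/L.

0.336 g/L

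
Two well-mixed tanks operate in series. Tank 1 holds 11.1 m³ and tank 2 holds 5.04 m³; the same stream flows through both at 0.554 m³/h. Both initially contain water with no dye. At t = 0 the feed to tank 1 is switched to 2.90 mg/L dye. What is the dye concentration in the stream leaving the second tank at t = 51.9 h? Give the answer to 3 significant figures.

2.51 mg/L

Time constants: τᵢ = Vᵢ/Q for each well-mixed tank.
τ₁ = 11.1/0.554 = 20.036 h; τ₂ = 5.04/0.554 = 9.0975 h.
Solving the cascade with C₁(0)=C₂(0)=0 gives C₂(t) = C_in[1 − (τ₁ e^(−t/τ₁) − τ₂ e^(−t/τ₂))/(τ₁ − τ₂)].
At t = 51.9: e^(−t/τ₁) = 0.074996, e^(−t/τ₂) = 0.0033297.
C₂ = 2.90·[1 − (20.036·0.074996 − 9.0975·0.0033297)/(10.939)] = 2.90·0.86540 = 2.5097 mg/L.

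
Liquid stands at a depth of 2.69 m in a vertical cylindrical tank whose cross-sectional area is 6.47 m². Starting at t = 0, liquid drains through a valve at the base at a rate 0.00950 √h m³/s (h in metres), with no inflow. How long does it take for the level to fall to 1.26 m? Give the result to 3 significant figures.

705 s

A dh/dt = −Q_out = −0.00950 √h.
∫ h^(−1/2) dh = −(0.00950/A) ∫ dt, giving 2√h = 2√h₀ − (0.00950/A) t.
t = 2A(√h₀ − √h)/0.00950 = 2·6.47·(√2.69 − √1.26)/0.00950
  = 12.940 × (1.6401 − 1.1225) / 0.00950 = 705.06 s.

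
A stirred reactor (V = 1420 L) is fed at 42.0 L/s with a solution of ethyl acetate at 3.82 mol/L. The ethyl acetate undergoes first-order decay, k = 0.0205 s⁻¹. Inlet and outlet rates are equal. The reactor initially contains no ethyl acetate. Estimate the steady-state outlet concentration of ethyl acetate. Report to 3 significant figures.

Accumulation = in − out − consumed: V dC/dt = Q C_in − Q C − k V C.
Steady state (dC/dt = 0): C_ss = Q C_in/(Q + kV) = C_in/(1 + kV/Q).
C_ss = 42.0·3.82/(42.0 + 0.0205·1420) = 160.44/71.110 = 2.2562 mol/L.

2.26 mol/L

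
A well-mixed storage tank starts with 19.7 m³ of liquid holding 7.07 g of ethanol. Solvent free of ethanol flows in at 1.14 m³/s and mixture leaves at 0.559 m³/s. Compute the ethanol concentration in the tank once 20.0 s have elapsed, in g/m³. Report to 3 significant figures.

Let m(t) be the amount of ethanol. Volume: V(t) = V₀ + (Q_in − Q_out) t = 19.7 + 0.58100 t; V(20.0) = 31.320 m³.
No ethanol enters, so dm/dt = −Q_out · (m/V).
Separate: dm/m = −Q_out dt/V(t) ⇒ ln(m/m₀) = −(Q_out/(Q_in−Q_out)) ln(V/V₀).
m = m₀ (V₀/V)^(Q_out/(Q_in−Q_out)) = 7.07 × (19.7/31.320)^(0.96213) = 4.5257 g.
C = m/V = 4.5257/31.320 = 0.14450 g/m³.

0.144 g/m³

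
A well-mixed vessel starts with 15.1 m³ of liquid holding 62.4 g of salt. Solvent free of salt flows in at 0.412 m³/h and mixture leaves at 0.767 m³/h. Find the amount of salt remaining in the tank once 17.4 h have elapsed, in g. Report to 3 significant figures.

Let m(t) be the amount of salt. Volume: V(t) = V₀ + (Q_in − Q_out) t = 15.1 − 0.35500 t; V(17.4) = 8.9230 m³.
Solute balance: dm/dt = 0 − Q_out C = −Q_out m/V(t).
Separate: dm/m = −Q_out dt/V(t) ⇒ ln(m/m₀) = −(Q_out/(Q_in−Q_out)) ln(V/V₀).
m = m₀ (V₀/V)^(Q_out/(Q_in−Q_out)) = 62.4 × (15.1/8.9230)^(-2.1606) = 20.025 g.

20.0 g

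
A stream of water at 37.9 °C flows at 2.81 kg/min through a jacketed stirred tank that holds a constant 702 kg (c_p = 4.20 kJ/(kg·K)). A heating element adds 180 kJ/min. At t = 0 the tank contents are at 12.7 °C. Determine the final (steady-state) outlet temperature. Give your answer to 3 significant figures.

53.2 °C

First-law balance (no shaft work): M c_p dT/dt = ṁ c_p (T_in − T) + 180.
At steady state dT/dt = 0 ⇒ T_ss = T_in + Q̇/(ṁ c_p) = 37.9 + 180/(2.81·4.20) = 53.152 °C.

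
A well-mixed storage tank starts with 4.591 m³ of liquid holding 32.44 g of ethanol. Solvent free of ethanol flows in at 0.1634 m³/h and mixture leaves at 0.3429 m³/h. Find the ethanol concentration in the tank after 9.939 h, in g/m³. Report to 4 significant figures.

Total volume: dV/dt = Q_in − Q_out = -0.179500 m³/h, so V(t) = 4.591 − 0.179500 t and V(9.939) = 2.80695 m³.
Solute balance: dm/dt = 0 − Q_out C = −Q_out m/V(t).
dm/m = −Q_out dt/(V₀ − 0.179500 t); integrating gives ln(m/m₀) = −(Q_out/(Q_in−Q_out)) ln(V/V₀).
m = m₀ (V₀/V)^(Q_out/(Q_in−Q_out)) = 32.44 × (4.591/2.80695)^(-1.91031) = 12.6736 g.
C = m/V = 12.6736/2.80695 = 4.51509 g/m³.

4.515 g/m³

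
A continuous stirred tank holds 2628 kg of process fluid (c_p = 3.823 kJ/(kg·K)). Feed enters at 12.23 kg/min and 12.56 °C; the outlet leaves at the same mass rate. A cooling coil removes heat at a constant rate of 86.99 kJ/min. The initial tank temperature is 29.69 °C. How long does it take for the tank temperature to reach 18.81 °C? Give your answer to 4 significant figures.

182.8 min

M c_p dT/dt = ṁ c_p (T_in − T) − Q̇.
τ = M/ṁ = 214.881 min; T_ss = T_in − Q̇/(ṁ c_p) = 10.6995 °C.
T(t) = T_ss + (T₀ − T_ss) e^(−t/τ). Set T = 18.81:
e^(−t/τ) = (18.81 − 10.6995)/(29.69 − 10.6995) = 0.427083
t = −214.881 · ln(0.427083) = 182.816 min.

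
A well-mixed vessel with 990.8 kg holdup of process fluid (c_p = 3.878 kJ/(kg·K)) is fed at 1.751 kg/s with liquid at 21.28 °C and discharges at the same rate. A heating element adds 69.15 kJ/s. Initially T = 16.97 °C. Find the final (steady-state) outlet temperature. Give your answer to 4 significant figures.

31.46 °C

M c_p dT/dt = ṁ c_p (T_in − T) + Q̇.
At steady state dT/dt = 0 ⇒ T_ss = T_in + Q̇/(ṁ c_p) = 21.28 + 69.15/(1.751·3.878) = 31.4635 °C.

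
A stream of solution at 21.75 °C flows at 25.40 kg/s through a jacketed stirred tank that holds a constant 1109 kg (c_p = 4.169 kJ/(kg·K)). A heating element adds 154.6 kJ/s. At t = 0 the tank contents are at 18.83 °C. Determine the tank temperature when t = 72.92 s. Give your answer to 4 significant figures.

Energy balance: M c_p dT/dt = ṁ c_p (T_in − T) + 154.6.
Rearrange: dT/dt = (T_ss − T)/τ with τ = M/ṁ = 43.6614 s and T_ss = T_in + Q̇/(ṁ c_p) = 23.2100 °C.
This is linear first-order; T(t) = T_ss + (T₀ − T_ss) e^(−t/τ).
T(72.92) = 23.2100 + (-4.37997)·e^(−72.92/43.6614) = 23.2100 + (-4.37997)·0.188224 = 22.3856 °C.

22.39 °C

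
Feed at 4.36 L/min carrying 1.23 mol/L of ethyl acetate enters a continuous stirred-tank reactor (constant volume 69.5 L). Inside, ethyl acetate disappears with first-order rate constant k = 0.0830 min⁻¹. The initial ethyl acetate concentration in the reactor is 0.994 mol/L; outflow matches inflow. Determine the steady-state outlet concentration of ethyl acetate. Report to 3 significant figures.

Accumulation = in − out − consumed: V dC/dt = Q C_in − Q C − k V C.
Steady state (dC/dt = 0): C_ss = Q C_in/(Q + kV) = C_in/(1 + kV/Q).
C_ss = 4.36·1.23/(4.36 + 0.0830·69.5) = 5.3628/10.129 = 0.52948 mol/L.

0.529 mol/L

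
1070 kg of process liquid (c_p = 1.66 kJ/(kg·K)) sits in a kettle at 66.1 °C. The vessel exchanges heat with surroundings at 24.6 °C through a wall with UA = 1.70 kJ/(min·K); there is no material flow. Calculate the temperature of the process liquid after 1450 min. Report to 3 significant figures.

Lumped-capacitance energy balance: M c_p dT/dt = UA(T_amb − T).
dT/dt = (T_ss − T)/τ with T_ss = T_amb = 24.600 °C, τ = M c_p/UA = 1070·1.66/1.70 = 1044.8 min.
Integrating: T(t) = T_ss + (T₀ − T_ss) e^(−t/τ).
T(1450) = 24.600 + (41.500)·0.24963 = 34.959 °C.

35.0 °C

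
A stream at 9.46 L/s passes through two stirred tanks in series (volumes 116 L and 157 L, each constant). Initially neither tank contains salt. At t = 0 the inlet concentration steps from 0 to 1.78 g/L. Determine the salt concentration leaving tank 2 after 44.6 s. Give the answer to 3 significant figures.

1.45 g/L

Species balance on tank i: dCᵢ/dt = (Cᵢ₋₁ − Cᵢ)/τᵢ with τᵢ = Vᵢ/Q.
τ₁ = 116/9.46 = 12.262 s; τ₂ = 157/9.46 = 16.596 s.
Solving the cascade with C₁(0)=C₂(0)=0 gives C₂(t) = C_in[1 − (τ₁ e^(−t/τ₁) − τ₂ e^(−t/τ₂))/(τ₁ − τ₂)].
At t = 44.6: e^(−t/τ₁) = 0.026326, e^(−t/τ₂) = 0.068060.
C₂ = 1.78·[1 − (12.262·0.026326 − 16.596·0.068060)/(-4.3340)] = 1.78·0.81386 = 1.4487 g/L.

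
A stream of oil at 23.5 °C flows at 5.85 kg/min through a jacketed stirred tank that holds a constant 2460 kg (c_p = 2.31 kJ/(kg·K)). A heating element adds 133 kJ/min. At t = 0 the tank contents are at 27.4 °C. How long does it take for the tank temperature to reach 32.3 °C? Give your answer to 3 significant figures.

732 min

M c_p dT/dt = ṁ c_p (T_in − T) + Q̇.
τ = M/ṁ = 420.51 min; T_ss = T_in + Q̇/(ṁ c_p) = 33.342 °C.
T(t) = T_ss + (T₀ − T_ss) e^(−t/τ). Set T = 32.3:
e^(−t/τ) = (32.3 − 33.342)/(27.4 − 33.342) = 0.17536
t = −420.51 · ln(0.17536) = 732.07 min.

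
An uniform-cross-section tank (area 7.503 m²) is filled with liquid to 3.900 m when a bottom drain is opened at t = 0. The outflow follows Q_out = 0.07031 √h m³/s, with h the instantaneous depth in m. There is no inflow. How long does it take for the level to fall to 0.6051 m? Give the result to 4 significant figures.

255.5 s

With no inflow, A dh/dt = −0.07031 √h.
∫ h^(−1/2) dh = −(0.07031/A) ∫ dt, giving 2√h = 2√h₀ − (0.07031/A) t.
t = 2A(√h₀ − √h)/0.07031 = 2·7.503·(√3.900 − √0.6051)/0.07031
  = 15.0060 × (1.97484 − 0.777882) / 0.07031 = 255.463 s.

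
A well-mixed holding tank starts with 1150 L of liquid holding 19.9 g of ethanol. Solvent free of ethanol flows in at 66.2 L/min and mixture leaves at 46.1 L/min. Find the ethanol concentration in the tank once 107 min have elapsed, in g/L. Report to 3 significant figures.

Total volume: dV/dt = Q_in − Q_out = 20.100 L/min, so V(t) = 1150 + 20.100 t and V(107) = 3300.7 L.
Solute balance: dm/dt = 0 − Q_out C = −Q_out m/V(t).
dm/m = −Q_out dt/(V₀ + 20.100 t); integrating gives ln(m/m₀) = −(Q_out/(Q_in−Q_out)) ln(V/V₀).
m = m₀ (V₀/V)^(Q_out/(Q_in−Q_out)) = 19.9 × (1150/3300.7)^(2.2935) = 1.7727 g.
C = m/V = 1.7727/3300.7 = 0.00053706 g/L.

0.000537 g/L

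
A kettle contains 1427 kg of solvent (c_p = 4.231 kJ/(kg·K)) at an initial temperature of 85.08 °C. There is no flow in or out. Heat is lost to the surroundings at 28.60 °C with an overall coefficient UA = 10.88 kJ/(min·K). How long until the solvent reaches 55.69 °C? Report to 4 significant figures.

M c_p dT/dt = −UA(T − T_amb).
τ = M c_p/UA = 554.930 min; T_ss = T_amb = 28.6000 °C.
T(t) = T_ss + (T₀ − T_ss)e^(−t/τ); set T = 55.69:
t = −τ ln[(T − T_ss)/(T₀ − T_ss)] = −554.930 · ln(0.479639) = 407.719 min.

407.7 min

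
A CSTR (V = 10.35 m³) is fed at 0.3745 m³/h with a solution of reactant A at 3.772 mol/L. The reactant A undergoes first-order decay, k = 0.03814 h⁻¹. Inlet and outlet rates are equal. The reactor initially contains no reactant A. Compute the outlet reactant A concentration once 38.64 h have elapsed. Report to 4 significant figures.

1.732 mol/L

Accumulation = in − out − consumed: V dC/dt = Q C_in − Q C − k V C.
This is linear with rate a = Q/V + k = 0.0743236 h⁻¹.
C_ss = Q C_in/(Q + kV) = 1.83635 mol/L; C(t) = C_ss + (C₀ − C_ss) e^(−a t).
C(38.64) = 1.83635 + (-1.83635)·e^(−0.0743236·38.64) = 1.83635 + (-1.83635)·0.0565934 = 1.73243 mol/L.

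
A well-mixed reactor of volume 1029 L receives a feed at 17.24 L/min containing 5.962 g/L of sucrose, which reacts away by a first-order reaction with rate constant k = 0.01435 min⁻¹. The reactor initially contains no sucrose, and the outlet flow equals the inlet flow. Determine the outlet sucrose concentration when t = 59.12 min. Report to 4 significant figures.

2.701 g/L

Accumulation = in − out − consumed: V dC/dt = Q C_in − Q C − k V C.
This is linear with rate a = Q/V + k = 0.0311041 min⁻¹.
C_ss = Q C_in/(Q + kV) = 3.21141 g/L; C(t) = C_ss + (C₀ − C_ss) e^(−a t).
C(59.12) = 3.21141 + (-3.21141)·e^(−0.0311041·59.12) = 3.21141 + (-3.21141)·0.158996 = 2.70081 g/L.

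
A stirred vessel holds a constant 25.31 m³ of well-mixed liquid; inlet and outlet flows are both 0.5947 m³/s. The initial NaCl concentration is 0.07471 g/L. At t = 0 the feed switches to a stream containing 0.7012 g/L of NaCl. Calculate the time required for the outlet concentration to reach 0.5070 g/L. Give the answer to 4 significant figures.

49.85 s

Species balance: V dC/dt = Q(C_in − C) ⇒ τ = V/Q = 42.5593 s.
C(t) = C_in + (C₀ − C_in) e^(−t/τ). Set C = 0.5070 and solve for t:
e^(−t/τ) = (C − C_in)/(C₀ − C_in) = (0.5070 − 0.7012)/(0.07471 − 0.7012) = 0.309981
t = −τ ln(…) = 42.5593 × 1.17124 = 49.8473 s.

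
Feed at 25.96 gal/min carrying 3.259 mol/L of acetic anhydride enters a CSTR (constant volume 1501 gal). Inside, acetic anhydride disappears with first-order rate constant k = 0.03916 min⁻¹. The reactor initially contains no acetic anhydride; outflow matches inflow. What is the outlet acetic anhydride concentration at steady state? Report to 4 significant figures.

Species balance: V dC/dt = Q C_in − Q C − k V C.
Steady state (dC/dt = 0): C_ss = Q C_in/(Q + kV) = C_in/(1 + kV/Q).
C_ss = 25.96·3.259/(25.96 + 0.03916·1501) = 84.6036/84.7392 = 0.998401 mol/L.

0.9984 mol/L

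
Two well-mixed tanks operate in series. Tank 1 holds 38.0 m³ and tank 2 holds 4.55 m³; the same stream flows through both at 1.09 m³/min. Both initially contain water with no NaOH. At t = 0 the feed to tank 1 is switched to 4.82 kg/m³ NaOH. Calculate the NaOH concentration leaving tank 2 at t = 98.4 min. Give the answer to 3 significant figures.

4.49 kg/m³

Each tank obeys Vᵢ dCᵢ/dt = Q(Cᵢ₋₁ − Cᵢ), so τᵢ = Vᵢ/Q.
τ₁ = 38.0/1.09 = 34.862 min; τ₂ = 4.55/1.09 = 4.1743 min.
Tank 1: C₁ = C_in(1 − e^(−t/τ₁)). Tank 2 (τ₁ ≠ τ₂): C₂ = C_in[1 − (τ₁ e^(−t/τ₁) − τ₂ e^(−t/τ₂))/(τ₁ − τ₂)].
At t = 98.4: e^(−t/τ₁) = 0.059456, e^(−t/τ₂) = 5.7874e-11.
C₂ = 4.82·[1 − (34.862·0.059456 − 4.1743·5.7874e-11)/(30.688)] = 4.82·0.93246 = 4.4944 kg/m³.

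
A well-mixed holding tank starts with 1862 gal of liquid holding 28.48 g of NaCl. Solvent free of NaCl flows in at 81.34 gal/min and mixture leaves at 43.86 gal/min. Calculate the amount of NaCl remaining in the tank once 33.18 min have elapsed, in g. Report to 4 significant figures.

Let m(t) be the amount of NaCl. Volume: V(t) = V₀ + (Q_in − Q_out) t = 1862 + 37.4800 t; V(33.18) = 3105.59 gal.
Species balance (pure solvent in): dm/dt = −Q_out · m/V(t).
Separate: dm/m = −Q_out dt/V(t) ⇒ ln(m/m₀) = −(Q_out/(Q_in−Q_out)) ln(V/V₀).
m = m₀ (V₀/V)^(Q_out/(Q_in−Q_out)) = 28.48 × (1862/3105.59)^(1.17022) = 15.6516 g.

15.65 g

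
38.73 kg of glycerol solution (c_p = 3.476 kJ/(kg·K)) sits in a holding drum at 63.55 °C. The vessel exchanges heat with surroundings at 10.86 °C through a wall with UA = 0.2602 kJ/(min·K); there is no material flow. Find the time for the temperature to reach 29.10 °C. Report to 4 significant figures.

548.9 min

M c_p dT/dt = −UA(T − T_amb).
τ = M c_p/UA = 517.392 min; T_ss = T_amb = 10.8600 °C.
T(t) = T_ss + (T₀ − T_ss)e^(−t/τ); set T = 29.10:
t = −τ ln[(T − T_ss)/(T₀ − T_ss)] = −517.392 · ln(0.346176) = 548.854 min.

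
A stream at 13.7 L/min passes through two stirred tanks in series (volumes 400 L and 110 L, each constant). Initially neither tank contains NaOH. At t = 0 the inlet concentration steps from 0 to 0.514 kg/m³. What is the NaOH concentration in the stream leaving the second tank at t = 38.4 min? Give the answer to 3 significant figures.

Species balance on tank i: dCᵢ/dt = (Cᵢ₋₁ − Cᵢ)/τᵢ with τᵢ = Vᵢ/Q.
τ₁ = 400/13.7 = 29.197 min; τ₂ = 110/13.7 = 8.0292 min.
Solving the cascade with C₁(0)=C₂(0)=0 gives C₂(t) = C_in[1 − (τ₁ e^(−t/τ₁) − τ₂ e^(−t/τ₂))/(τ₁ − τ₂)].
At t = 38.4: e^(−t/τ₁) = 0.26842, e^(−t/τ₂) = 0.0083747.
C₂ = 0.514·[1 − (29.197·0.26842 − 8.0292·0.0083747)/(21.168)] = 0.514·0.63294 = 0.32533 kg/m³.

0.325 kg/m³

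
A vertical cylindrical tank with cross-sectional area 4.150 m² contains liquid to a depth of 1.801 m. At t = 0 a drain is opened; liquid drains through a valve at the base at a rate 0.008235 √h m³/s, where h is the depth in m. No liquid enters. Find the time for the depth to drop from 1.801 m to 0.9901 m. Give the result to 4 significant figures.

Mass balance (ρ constant): A dh/dt = −0.008235 √h.
This is separable: 2 d(√h)/dt = −0.008235/A, so √h = √h₀ − (0.008235/(2A)) t.
t = 2A(√h₀ − √h)/0.008235 = 2·4.150·(√1.801 − √0.9901)/0.008235
  = 8.30000 × (1.34201 − 0.995038) / 0.008235 = 349.714 s.

349.7 s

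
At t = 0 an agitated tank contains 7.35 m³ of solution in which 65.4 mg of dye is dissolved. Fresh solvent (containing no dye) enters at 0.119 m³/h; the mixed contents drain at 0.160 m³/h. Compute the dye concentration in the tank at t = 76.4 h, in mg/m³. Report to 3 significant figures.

Let m(t) be the amount of dye. Volume: V(t) = V₀ + (Q_in − Q_out) t = 7.35 − 0.041000 t; V(76.4) = 4.2176 m³.
Solute balance: dm/dt = 0 − Q_out C = −Q_out m/V(t).
Separate: dm/m = −Q_out dt/V(t) ⇒ ln(m/m₀) = −(Q_out/(Q_in−Q_out)) ln(V/V₀).
m = m₀ (V₀/V)^(Q_out/(Q_in−Q_out)) = 65.4 × (7.35/4.2176)^(-3.9024) = 7.4856 mg.
C = m/V = 7.4856/4.2176 = 1.7748 mg/m³.

1.77 mg/m³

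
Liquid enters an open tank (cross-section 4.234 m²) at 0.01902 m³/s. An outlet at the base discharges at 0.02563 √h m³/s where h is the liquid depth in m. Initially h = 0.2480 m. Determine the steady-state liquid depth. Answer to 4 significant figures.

Level balance: A dh/dt = 0.01902 − 0.02563 √h. Setting dh/dt = 0:
Q_in = 0.02563 √h_ss ⇒ √h_ss = 0.01902/0.02563 = 0.742099.
h_ss = 0.742099² = 0.550711 m. (Since h₀ = 0.2480 m < h_ss, the level will rise toward this value.)

0.5507 m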